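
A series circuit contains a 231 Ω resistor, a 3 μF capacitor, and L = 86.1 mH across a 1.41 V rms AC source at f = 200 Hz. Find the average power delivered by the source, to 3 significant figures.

5.89 mW

ω = 2πf = 1257 rad/s
X_L = ωL = 108 Ω
X_C = 1/(ωC) = 265 Ω
Net reactance X = X_L − X_C = -157 Ω
Z = 231 − j157 Ω
|Z| = √(231² + 157²) = 279 Ω
∠Z = arctan(-157/231) = -34.2°
I = V/|Z| = 5.05 mA
P = VI cos φ = 1.41 × 0.00505 × cos(-34.2°) = 5.89 mW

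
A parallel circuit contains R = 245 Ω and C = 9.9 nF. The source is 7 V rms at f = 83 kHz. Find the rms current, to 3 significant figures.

ω = 2πf = 521500 rad/s
X_C = 1/(ωC) = 194 Ω
Parallel: admittances add. Y = 1/R + jωC
Y = (0.00408 + j0.00516) S
|Y| = 0.00658 S → |Z| = 1/|Y| = 152 Ω, ∠Z = −∠Y = -51.7°
I = V/|Z| = 7/152 = 46.1 mA

46.1 mA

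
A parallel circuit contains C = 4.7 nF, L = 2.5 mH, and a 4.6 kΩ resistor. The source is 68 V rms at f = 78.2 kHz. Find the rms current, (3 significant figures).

103 mA

ω = 2πf = 491300 rad/s
X_L = ωL = 1230 Ω
X_C = 1/(ωC) = 433 Ω
Parallel: admittances add. Y = 1/R + 1/(jωL) + jωC
Y = (0.000217 + j0.00150) S
|Y| = 0.00151 S → |Z| = 1/|Y| = 662 Ω, ∠Z = −∠Y = -81.7°
I = V/|Z| = 68/662 = 103 mA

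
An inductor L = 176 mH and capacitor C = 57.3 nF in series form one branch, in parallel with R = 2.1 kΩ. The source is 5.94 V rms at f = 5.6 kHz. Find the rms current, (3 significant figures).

3.01 mA

ω = 2πf = 35190 rad/s
X_L = ωL = 6190 Ω
X_C = 1/(ωC) = 496 Ω
Branch 1: Z₁ = R = 2100 Ω
Branch 2 (series LC): Z₂ = j(X_L − X_C) = j5700 Ω
Parallel: Z = Z₁Z₂/(Z₁+Z₂), |Z| = 1970 Ω, ∠Z = 20.2°
I = V/|Z| = 5.94/1970 = 3.01 mA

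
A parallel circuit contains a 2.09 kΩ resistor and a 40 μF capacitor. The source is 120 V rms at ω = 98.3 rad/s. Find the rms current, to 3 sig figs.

475 mA

X_C = 1/(ωC) = 254 Ω
Parallel: admittances add. Y = 1/R + jωC
Y = (0.000478 + j0.00393) S
|Y| = 0.00396 S → |Z| = 1/|Y| = 252 Ω, ∠Z = −∠Y = -83.1°
I = V/|Z| = 120/252 = 475 mA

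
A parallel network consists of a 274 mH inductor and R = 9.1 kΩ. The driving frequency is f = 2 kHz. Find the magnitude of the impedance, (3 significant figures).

3220 Ω

ω = 2πf = 12570 rad/s
X_L = ωL = 3440 Ω
Parallel: admittances add. Y = 1/R + 1/(jωL)
Y = (0.000110 − j0.000290) S
|Y| = 0.000311 S → |Z| = 1/|Y| = 3220 Ω, ∠Z = −∠Y = 69.3°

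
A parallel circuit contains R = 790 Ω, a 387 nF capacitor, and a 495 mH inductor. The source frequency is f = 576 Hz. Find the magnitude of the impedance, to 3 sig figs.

658 Ω

ω = 2πf = 3619 rad/s
X_L = ωL = 1790 Ω
X_C = 1/(ωC) = 714 Ω
Parallel: admittances add. Y = 1/R + 1/(jωL) + jωC
Y = (0.00127 + j0.000842) S
|Y| = 0.00152 S → |Z| = 1/|Y| = 658 Ω, ∠Z = −∠Y = -33.6°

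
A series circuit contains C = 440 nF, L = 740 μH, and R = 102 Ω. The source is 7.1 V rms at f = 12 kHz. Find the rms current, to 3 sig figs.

67.5 mA

ω = 2πf = 75400 rad/s
X_L = ωL = 55.8 Ω
X_C = 1/(ωC) = 30.1 Ω
Net reactance X = X_L − X_C = 25.7 Ω
Z = 102 + j25.7 Ω
|Z| = √(102² + 25.7²) = 105 Ω
I = V/|Z| = 7.1/105 = 67.5 mA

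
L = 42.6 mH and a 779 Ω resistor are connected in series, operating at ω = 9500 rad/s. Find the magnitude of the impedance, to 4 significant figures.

X_L = ωL = 404.7 Ω
Z = 779.0 + j404.7 Ω
|Z| = √(779.0² + 404.7²) = 877.9 Ω

877.9 Ω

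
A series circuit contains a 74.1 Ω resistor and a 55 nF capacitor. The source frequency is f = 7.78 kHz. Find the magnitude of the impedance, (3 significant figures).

ω = 2πf = 48880 rad/s
X_C = 1/(ωC) = 372 Ω
Z = 74.1 − j372 Ω
|Z| = √(74.1² + 372²) = 379 Ω

379 Ω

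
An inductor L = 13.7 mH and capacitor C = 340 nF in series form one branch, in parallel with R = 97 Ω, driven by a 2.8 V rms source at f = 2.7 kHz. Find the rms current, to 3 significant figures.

55.5 mA

ω = 2πf = 16960 rad/s
X_L = ωL = 232 Ω
X_C = 1/(ωC) = 173 Ω
Branch 1: Z₁ = R = 97.0 Ω
Branch 2 (series LC): Z₂ = j(X_L − X_C) = j59.0 Ω
Parallel: Z = Z₁Z₂/(Z₁+Z₂), |Z| = 50.4 Ω, ∠Z = 58.7°
I = V/|Z| = 2.8/50.4 = 55.5 mA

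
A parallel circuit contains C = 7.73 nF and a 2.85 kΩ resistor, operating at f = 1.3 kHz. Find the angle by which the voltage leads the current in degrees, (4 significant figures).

-10.20°

ω = 2πf = 8168 rad/s
X_C = 1/(ωC) = 15840 Ω
Parallel: admittances add. Y = 1/R + jωC
Y = (0.0003509 + j6.314e-05) S
|Y| = 0.0003565 S → |Z| = 1/|Y| = 2805 Ω, ∠Z = −∠Y = -10.20°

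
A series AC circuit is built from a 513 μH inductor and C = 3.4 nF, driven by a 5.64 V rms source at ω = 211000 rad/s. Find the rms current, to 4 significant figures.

4.387 mA

X_L = ωL = 108.2 Ω
X_C = 1/(ωC) = 1394 Ω
Net reactance X = X_L − X_C = -1286 Ω
Z = − j1286 Ω
|Z| = √(0² + 1286²) = 1286 Ω
I = V/|Z| = 5.64/1286 = 4.387 mA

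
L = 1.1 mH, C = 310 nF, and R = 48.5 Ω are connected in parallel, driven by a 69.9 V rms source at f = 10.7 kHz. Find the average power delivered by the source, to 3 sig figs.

ω = 2πf = 67230 rad/s
X_L = ωL = 74.0 Ω
X_C = 1/(ωC) = 48.0 Ω
Parallel: admittances add. Y = 1/R + 1/(jωL) + jωC
Y = (0.0206 + j0.00732) S
|Y| = 0.0219 S → |Z| = 1/|Y| = 45.7 Ω, ∠Z = −∠Y = -19.5°
I = V/|Z| = 1.53 A
P = VI cos φ = 69.9 × 1.53 × cos(-19.5°) = 101 W

101 W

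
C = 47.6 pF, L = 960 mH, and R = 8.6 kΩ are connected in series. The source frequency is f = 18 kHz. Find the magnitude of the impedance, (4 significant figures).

ω = 2πf = 113100 rad/s
X_L = ωL = 108600 Ω
X_C = 1/(ωC) = 185800 Ω
Net reactance X = X_L − X_C = -77180 Ω
Z = 8600 − j77180 Ω
|Z| = √(8600² + 77180²) = 77660 Ω

77660 Ω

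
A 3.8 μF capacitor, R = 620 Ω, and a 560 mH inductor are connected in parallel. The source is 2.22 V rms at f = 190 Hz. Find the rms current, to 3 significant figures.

ω = 2πf = 1194 rad/s
X_L = ωL = 669 Ω
X_C = 1/(ωC) = 220 Ω
Parallel: admittances add. Y = 1/R + 1/(jωL) + jωC
Y = (0.00161 + j0.00304) S
|Y| = 0.00344 S → |Z| = 1/|Y| = 291 Ω, ∠Z = −∠Y = -62.1°
I = V/|Z| = 2.22/291 = 7.64 mA

7.64 mA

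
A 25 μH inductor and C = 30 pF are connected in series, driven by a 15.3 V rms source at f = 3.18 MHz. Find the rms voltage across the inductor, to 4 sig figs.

ω = 2πf = 1.998e+07 rad/s
X_L = ωL = 499.5 Ω
X_C = 1/(ωC) = 1668 Ω
Net reactance X = X_L − X_C = -1169 Ω
Z = − j1169 Ω
|Z| = √(0² + 1169²) = 1169 Ω
I = V/|Z| = 13.09 mA
V_L = I·|Z_L| = 0.01309 × 499.5 = 6.539 V

6.539 V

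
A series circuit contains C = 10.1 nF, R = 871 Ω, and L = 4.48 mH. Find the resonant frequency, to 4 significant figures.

ω₀ = 1/√(LC) = 1/√(0.00448 × 1.01e-08) = 148700 rad/s
f₀ = ω₀/(2π) = 23.66 kHz

23.66 kHz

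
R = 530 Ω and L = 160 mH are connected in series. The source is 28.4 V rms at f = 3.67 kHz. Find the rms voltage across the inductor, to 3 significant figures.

28.1 V

ω = 2πf = 23060 rad/s
X_L = ωL = 3690 Ω
Z = 530 + j3690 Ω
|Z| = √(530² + 3690²) = 3730 Ω
I = V/|Z| = 7.62 mA
V_L = I·|Z_L| = 0.00762 × 3690 = 28.1 V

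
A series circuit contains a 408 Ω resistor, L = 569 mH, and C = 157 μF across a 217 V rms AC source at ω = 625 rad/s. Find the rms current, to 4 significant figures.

405.9 mA

X_L = ωL = 355.6 Ω
X_C = 1/(ωC) = 10.19 Ω
Net reactance X = X_L − X_C = 345.4 Ω
Z = 408.0 + j345.4 Ω
|Z| = √(408.0² + 345.4²) = 534.6 Ω
I = V/|Z| = 217/534.6 = 405.9 mA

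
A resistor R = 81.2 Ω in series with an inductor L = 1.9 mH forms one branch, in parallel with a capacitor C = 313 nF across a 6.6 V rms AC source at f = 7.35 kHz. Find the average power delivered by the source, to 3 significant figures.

ω = 2πf = 46180 rad/s
X_L = ωL = 87.7 Ω
X_C = 1/(ωC) = 69.2 Ω
Branch 1 (R+jX_L): Z₁ = 81.2 + j87.7 Ω, |Z₁| = 120 Ω
Branch 2 (−jX_C): Z₂ = −j69.2 Ω
Parallel: Z = Z₁Z₂/(Z₁+Z₂), |Z| = 99.3 Ω, ∠Z = -55.7°
I = V/|Z| = 66.5 mA
P = VI cos φ = 6.6 × 0.0665 × cos(-55.7°) = 247 mW

247 mW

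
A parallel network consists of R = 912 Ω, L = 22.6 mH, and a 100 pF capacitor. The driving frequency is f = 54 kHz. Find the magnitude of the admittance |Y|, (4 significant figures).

1.101 mS

ω = 2πf = 339300 rad/s
X_L = ωL = 7668 Ω
X_C = 1/(ωC) = 29470 Ω
Parallel: admittances add. Y = 1/R + 1/(jωL) + jωC
Y = (0.001096 − j9.648e-05) S
|Y| = 0.001101 S → |Z| = 1/|Y| = 908.5 Ω, ∠Z = −∠Y = 5.029°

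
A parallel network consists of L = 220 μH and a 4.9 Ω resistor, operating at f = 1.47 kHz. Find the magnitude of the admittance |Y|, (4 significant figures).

532.8 mS

ω = 2πf = 9236 rad/s
X_L = ωL = 2.032 Ω
Parallel: admittances add. Y = 1/R + 1/(jωL)
Y = (0.2041 − j0.4921) S
|Y| = 0.5328 S → |Z| = 1/|Y| = 1.877 Ω, ∠Z = −∠Y = 67.48°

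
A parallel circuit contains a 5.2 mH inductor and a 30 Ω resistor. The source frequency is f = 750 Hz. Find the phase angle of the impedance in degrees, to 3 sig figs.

50.8°

ω = 2πf = 4712 rad/s
X_L = ωL = 24.5 Ω
Parallel: admittances add. Y = 1/R + 1/(jωL)
Y = (0.0333 − j0.0408) S
|Y| = 0.0527 S → |Z| = 1/|Y| = 19.0 Ω, ∠Z = −∠Y = 50.8°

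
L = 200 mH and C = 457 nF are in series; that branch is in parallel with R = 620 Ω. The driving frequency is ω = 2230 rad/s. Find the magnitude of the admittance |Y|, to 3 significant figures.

X_L = ωL = 446 Ω
X_C = 1/(ωC) = 981 Ω
Branch 1: Z₁ = R = 620 Ω
Branch 2 (series LC): Z₂ = j(X_L − X_C) = −j535 Ω
Parallel: Z = Z₁Z₂/(Z₁+Z₂), |Z| = 405 Ω, ∠Z = -49.2°
|Y| = 1/|Z| = 2.47 mS

2.47 mS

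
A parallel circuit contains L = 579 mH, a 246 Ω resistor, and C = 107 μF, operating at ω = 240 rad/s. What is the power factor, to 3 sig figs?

X_L = ωL = 139 Ω
X_C = 1/(ωC) = 38.9 Ω
Parallel: admittances add. Y = 1/R + 1/(jωL) + jωC
Y = (0.00407 + j0.0185) S
|Y| = 0.0189 S → |Z| = 1/|Y| = 52.8 Ω, ∠Z = −∠Y = -77.6°
cos φ = cos(-77.6°) = 0.215

0.215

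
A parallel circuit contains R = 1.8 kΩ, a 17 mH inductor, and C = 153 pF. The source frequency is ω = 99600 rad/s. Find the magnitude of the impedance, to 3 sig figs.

1250 Ω

X_L = ωL = 1690 Ω
X_C = 1/(ωC) = 65600 Ω
Parallel: admittances add. Y = 1/R + 1/(jωL) + jωC
Y = (0.000556 − j0.000575) S
|Y| = 0.000800 S → |Z| = 1/|Y| = 1250 Ω, ∠Z = −∠Y = 46.0°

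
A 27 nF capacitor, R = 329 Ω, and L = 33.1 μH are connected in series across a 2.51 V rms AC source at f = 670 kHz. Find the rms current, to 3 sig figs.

7.09 mA

ω = 2πf = 4.21e+06 rad/s
X_L = ωL = 139 Ω
X_C = 1/(ωC) = 8.80 Ω
Net reactance X = X_L − X_C = 131 Ω
Z = 329 + j131 Ω
|Z| = √(329² + 131²) = 354 Ω
I = V/|Z| = 2.51/354 = 7.09 mA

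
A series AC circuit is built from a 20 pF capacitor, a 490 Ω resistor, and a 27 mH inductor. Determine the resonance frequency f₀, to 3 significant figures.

217 kHz

ω₀ = 1/√(LC) = 1/√(0.027 × 2e-11) = 1.361e+06 rad/s
f₀ = ω₀/(2π) = 217 kHz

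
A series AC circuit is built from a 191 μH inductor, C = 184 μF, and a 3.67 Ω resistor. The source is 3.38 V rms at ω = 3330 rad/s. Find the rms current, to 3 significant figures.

889 mA

X_L = ωL = 0.636 Ω
X_C = 1/(ωC) = 1.63 Ω
Net reactance X = X_L − X_C = -0.996 Ω
Z = 3.67 − j0.996 Ω
|Z| = √(3.67² + 0.996²) = 3.80 Ω
I = V/|Z| = 3.38/3.80 = 889 mA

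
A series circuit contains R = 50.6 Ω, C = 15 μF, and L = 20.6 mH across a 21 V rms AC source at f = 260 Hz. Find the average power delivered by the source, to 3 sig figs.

8.54 W

ω = 2πf = 1634 rad/s
X_L = ωL = 33.7 Ω
X_C = 1/(ωC) = 40.8 Ω
Net reactance X = X_L − X_C = -7.16 Ω
Z = 50.6 − j7.16 Ω
|Z| = √(50.6² + 7.16²) = 51.1 Ω
∠Z = arctan(-7.16/50.6) = -8.05°
I = V/|Z| = 411 mA
P = VI cos φ = 21 × 0.411 × cos(-8.05°) = 8.54 W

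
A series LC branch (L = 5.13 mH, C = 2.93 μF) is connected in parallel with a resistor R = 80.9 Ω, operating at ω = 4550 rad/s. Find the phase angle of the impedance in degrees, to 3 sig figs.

-57.4°

X_L = ωL = 23.3 Ω
X_C = 1/(ωC) = 75.0 Ω
Branch 1: Z₁ = R = 80.9 Ω
Branch 2 (series LC): Z₂ = j(X_L − X_C) = −j51.7 Ω
Parallel: Z = Z₁Z₂/(Z₁+Z₂), |Z| = 43.5 Ω, ∠Z = -57.4°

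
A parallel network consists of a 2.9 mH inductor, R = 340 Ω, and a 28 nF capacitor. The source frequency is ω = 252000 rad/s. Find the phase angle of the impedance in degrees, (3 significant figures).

-62.7°

X_L = ωL = 731 Ω
X_C = 1/(ωC) = 142 Ω
Parallel: admittances add. Y = 1/R + 1/(jωL) + jωC
Y = (0.00294 + j0.00569) S
|Y| = 0.00640 S → |Z| = 1/|Y| = 156 Ω, ∠Z = −∠Y = -62.7°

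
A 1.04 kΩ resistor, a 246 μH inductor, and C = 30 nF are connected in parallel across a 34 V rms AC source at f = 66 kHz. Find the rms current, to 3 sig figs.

ω = 2πf = 414700 rad/s
X_L = ωL = 102 Ω
X_C = 1/(ωC) = 80.4 Ω
Parallel: admittances add. Y = 1/R + 1/(jωL) + jωC
Y = (0.000962 + j0.00264) S
|Y| = 0.00281 S → |Z| = 1/|Y| = 356 Ω, ∠Z = −∠Y = -70.0°
I = V/|Z| = 34/356 = 95.5 mA

95.5 mA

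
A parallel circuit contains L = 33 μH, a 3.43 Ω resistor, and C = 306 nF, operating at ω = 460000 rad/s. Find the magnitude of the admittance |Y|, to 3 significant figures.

X_L = ωL = 15.2 Ω
X_C = 1/(ωC) = 7.10 Ω
Parallel: admittances add. Y = 1/R + 1/(jωL) + jωC
Y = (0.292 + j0.0749) S
|Y| = 0.301 S → |Z| = 1/|Y| = 3.32 Ω, ∠Z = −∠Y = -14.4°

301 mS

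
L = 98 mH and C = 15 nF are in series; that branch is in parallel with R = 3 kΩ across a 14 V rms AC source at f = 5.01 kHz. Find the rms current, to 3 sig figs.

ω = 2πf = 31480 rad/s
X_L = ωL = 3080 Ω
X_C = 1/(ωC) = 2120 Ω
Branch 1: Z₁ = R = 3000 Ω
Branch 2 (series LC): Z₂ = j(X_L − X_C) = j967 Ω
Parallel: Z = Z₁Z₂/(Z₁+Z₂), |Z| = 920 Ω, ∠Z = 72.1°
I = V/|Z| = 14/920 = 15.2 mA

15.2 mA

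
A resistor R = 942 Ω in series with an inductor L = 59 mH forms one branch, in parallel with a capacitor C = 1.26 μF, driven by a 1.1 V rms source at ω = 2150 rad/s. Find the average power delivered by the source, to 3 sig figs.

1.26 mW

X_L = ωL = 127 Ω
X_C = 1/(ωC) = 369 Ω
Branch 1 (R+jX_L): Z₁ = 942 + j127 Ω, |Z₁| = 951 Ω
Branch 2 (−jX_C): Z₂ = −j369 Ω
Parallel: Z = Z₁Z₂/(Z₁+Z₂), |Z| = 361 Ω, ∠Z = -67.9°
I = V/|Z| = 3.05 mA
P = VI cos φ = 1.1 × 0.00305 × cos(-67.9°) = 1.26 mW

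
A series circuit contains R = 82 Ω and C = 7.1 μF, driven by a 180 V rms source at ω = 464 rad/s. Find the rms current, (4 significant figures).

X_C = 1/(ωC) = 303.5 Ω
Z = 82.00 − j303.5 Ω
|Z| = √(82.00² + 303.5²) = 314.4 Ω
I = V/|Z| = 180/314.4 = 572.5 mA

572.5 mA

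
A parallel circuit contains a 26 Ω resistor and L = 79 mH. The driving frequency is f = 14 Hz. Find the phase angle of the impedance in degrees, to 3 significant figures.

ω = 2πf = 87.96 rad/s
X_L = ωL = 6.95 Ω
Parallel: admittances add. Y = 1/R + 1/(jωL)
Y = (0.0385 − j0.144) S
|Y| = 0.149 S → |Z| = 1/|Y| = 6.71 Ω, ∠Z = −∠Y = 75.0°

75.0°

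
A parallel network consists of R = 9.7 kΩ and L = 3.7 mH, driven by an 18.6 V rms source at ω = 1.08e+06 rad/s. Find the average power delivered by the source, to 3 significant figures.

X_L = ωL = 4000 Ω
Parallel: admittances add. Y = 1/R + 1/(jωL)
Y = (0.000103 − j0.000250) S
|Y| = 0.000271 S → |Z| = 1/|Y| = 3690 Ω, ∠Z = −∠Y = 67.6°
I = V/|Z| = 5.03 mA
P = VI cos φ = 18.6 × 0.00503 × cos(67.6°) = 35.7 mW

35.7 mW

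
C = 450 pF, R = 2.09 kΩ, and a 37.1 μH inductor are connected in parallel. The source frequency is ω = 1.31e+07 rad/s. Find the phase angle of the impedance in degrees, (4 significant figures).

X_L = ωL = 486.0 Ω
X_C = 1/(ωC) = 169.6 Ω
Parallel: admittances add. Y = 1/R + 1/(jωL) + jωC
Y = (0.0004785 + j0.003837) S
|Y| = 0.003867 S → |Z| = 1/|Y| = 258.6 Ω, ∠Z = −∠Y = -82.89°

-82.89°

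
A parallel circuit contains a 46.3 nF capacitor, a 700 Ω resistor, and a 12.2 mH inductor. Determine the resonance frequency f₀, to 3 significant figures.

ω₀ = 1/√(LC) = 1/√(0.0122 × 4.63e-08) = 42080 rad/s
f₀ = ω₀/(2π) = 6.70 kHz

6.70 kHz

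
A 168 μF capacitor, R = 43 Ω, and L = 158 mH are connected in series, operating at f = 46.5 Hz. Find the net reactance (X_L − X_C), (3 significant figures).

25.8 Ω

ω = 2πf = 292.2 rad/s
X_L = ωL = 46.2 Ω
X_C = 1/(ωC) = 20.4 Ω
X = 46.2 − 20.4 = 25.8 Ω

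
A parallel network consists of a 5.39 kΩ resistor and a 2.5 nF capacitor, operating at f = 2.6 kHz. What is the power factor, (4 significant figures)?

0.9766

ω = 2πf = 16340 rad/s
X_C = 1/(ωC) = 24490 Ω
Parallel: admittances add. Y = 1/R + jωC
Y = (0.0001855 + j4.084e-05) S
|Y| = 0.0001900 S → |Z| = 1/|Y| = 5264 Ω, ∠Z = −∠Y = -12.41°
cos φ = cos(-12.41°) = 0.9766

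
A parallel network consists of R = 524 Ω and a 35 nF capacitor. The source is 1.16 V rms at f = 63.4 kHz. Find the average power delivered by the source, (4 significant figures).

ω = 2πf = 398400 rad/s
X_C = 1/(ωC) = 71.72 Ω
Parallel: admittances add. Y = 1/R + jωC
Y = (0.001908 + j0.01394) S
|Y| = 0.01407 S → |Z| = 1/|Y| = 71.06 Ω, ∠Z = −∠Y = -82.21°
I = V/|Z| = 16.32 mA
P = VI cos φ = 1.16 × 0.01632 × cos(-82.21°) = 2.568 mW

2.568 mW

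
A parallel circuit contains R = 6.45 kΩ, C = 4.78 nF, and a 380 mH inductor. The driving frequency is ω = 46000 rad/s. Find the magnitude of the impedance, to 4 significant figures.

4450 Ω

X_L = ωL = 17480 Ω
X_C = 1/(ωC) = 4548 Ω
Parallel: admittances add. Y = 1/R + 1/(jωL) + jωC
Y = (0.0001550 + j0.0001627) S
|Y| = 0.0002247 S → |Z| = 1/|Y| = 4450 Ω, ∠Z = −∠Y = -46.38°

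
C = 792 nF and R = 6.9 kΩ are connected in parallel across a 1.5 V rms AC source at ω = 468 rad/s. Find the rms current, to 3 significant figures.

X_C = 1/(ωC) = 2700 Ω
Parallel: admittances add. Y = 1/R + jωC
Y = (0.000145 + j0.000371) S
|Y| = 0.000398 S → |Z| = 1/|Y| = 2510 Ω, ∠Z = −∠Y = -68.6°
I = V/|Z| = 1.5/2510 = 597 μA

597 μA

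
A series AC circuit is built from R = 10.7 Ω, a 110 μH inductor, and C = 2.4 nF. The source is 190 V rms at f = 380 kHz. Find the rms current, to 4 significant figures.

ω = 2πf = 2.388e+06 rad/s
X_L = ωL = 262.6 Ω
X_C = 1/(ωC) = 174.5 Ω
Net reactance X = X_L − X_C = 88.13 Ω
Z = 10.70 + j88.13 Ω
|Z| = √(10.70² + 88.13²) = 88.77 Ω
I = V/|Z| = 190/88.77 = 2.140 A

2.140 A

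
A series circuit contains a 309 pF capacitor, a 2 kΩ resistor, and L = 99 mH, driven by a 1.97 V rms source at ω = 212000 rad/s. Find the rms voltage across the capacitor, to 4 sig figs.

4.961 V

X_L = ωL = 20990 Ω
X_C = 1/(ωC) = 15270 Ω
Net reactance X = X_L − X_C = 5723 Ω
Z = 2000 + j5723 Ω
|Z| = √(2000² + 5723²) = 6062 Ω
I = V/|Z| = 325.0 μA
V_C = I·|Z_C| = 0.0003250 × 15270 = 4.961 V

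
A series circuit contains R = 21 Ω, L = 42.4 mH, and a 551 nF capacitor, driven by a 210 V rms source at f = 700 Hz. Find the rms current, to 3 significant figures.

ω = 2πf = 4398 rad/s
X_L = ωL = 186 Ω
X_C = 1/(ωC) = 413 Ω
Net reactance X = X_L − X_C = -226 Ω
Z = 21.0 − j226 Ω
|Z| = √(21.0² + 226²) = 227 Ω
I = V/|Z| = 210/227 = 925 mA

925 mA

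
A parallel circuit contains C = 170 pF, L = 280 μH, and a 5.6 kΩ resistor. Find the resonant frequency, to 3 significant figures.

729 kHz

ω₀ = 1/√(LC) = 1/√(0.00028 × 1.7e-10) = 4.583e+06 rad/s
f₀ = ω₀/(2π) = 729 kHz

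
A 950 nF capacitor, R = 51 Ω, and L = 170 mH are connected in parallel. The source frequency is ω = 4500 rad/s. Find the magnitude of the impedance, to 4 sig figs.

50.43 Ω

X_L = ωL = 765.0 Ω
X_C = 1/(ωC) = 233.9 Ω
Parallel: admittances add. Y = 1/R + 1/(jωL) + jωC
Y = (0.01961 + j0.002968) S
|Y| = 0.01983 S → |Z| = 1/|Y| = 50.43 Ω, ∠Z = −∠Y = -8.607°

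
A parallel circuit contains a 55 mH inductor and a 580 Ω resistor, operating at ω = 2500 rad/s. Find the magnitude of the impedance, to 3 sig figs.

134 Ω

X_L = ωL = 138 Ω
Parallel: admittances add. Y = 1/R + 1/(jωL)
Y = (0.00172 − j0.00727) S
|Y| = 0.00747 S → |Z| = 1/|Y| = 134 Ω, ∠Z = −∠Y = 76.7°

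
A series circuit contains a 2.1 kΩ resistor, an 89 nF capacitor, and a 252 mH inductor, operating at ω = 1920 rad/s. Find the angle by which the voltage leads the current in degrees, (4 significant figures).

-68.64°

X_L = ωL = 483.8 Ω
X_C = 1/(ωC) = 5852 Ω
Net reactance X = X_L − X_C = -5368 Ω
Z = 2100 − j5368 Ω
|Z| = √(2100² + 5368²) = 5764 Ω
∠Z = arctan(-5368/2100) = -68.64°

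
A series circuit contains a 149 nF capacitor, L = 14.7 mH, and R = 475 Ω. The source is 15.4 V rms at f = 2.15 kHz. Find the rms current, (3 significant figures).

27.5 mA

ω = 2πf = 13510 rad/s
X_L = ωL = 199 Ω
X_C = 1/(ωC) = 497 Ω
Net reactance X = X_L − X_C = -298 Ω
Z = 475 − j298 Ω
|Z| = √(475² + 298²) = 561 Ω
I = V/|Z| = 15.4/561 = 27.5 mA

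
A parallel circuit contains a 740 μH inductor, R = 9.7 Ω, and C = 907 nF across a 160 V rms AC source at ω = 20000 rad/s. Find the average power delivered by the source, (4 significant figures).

X_L = ωL = 14.80 Ω
X_C = 1/(ωC) = 55.13 Ω
Parallel: admittances add. Y = 1/R + 1/(jωL) + jωC
Y = (0.1031 − j0.04943) S
|Y| = 0.1143 S → |Z| = 1/|Y| = 8.747 Ω, ∠Z = −∠Y = 25.62°
I = V/|Z| = 18.29 A
P = VI cos φ = 160 × 18.29 × cos(25.62°) = 2.639 kW

2.639 kW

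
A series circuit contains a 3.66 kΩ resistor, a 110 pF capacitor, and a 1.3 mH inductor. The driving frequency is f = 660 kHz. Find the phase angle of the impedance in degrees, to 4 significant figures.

ω = 2πf = 4.147e+06 rad/s
X_L = ωL = 5391 Ω
X_C = 1/(ωC) = 2192 Ω
Net reactance X = X_L − X_C = 3199 Ω
Z = 3660 + j3199 Ω
|Z| = √(3660² + 3199²) = 4861 Ω
∠Z = arctan(3199/3660) = 41.15°

41.15°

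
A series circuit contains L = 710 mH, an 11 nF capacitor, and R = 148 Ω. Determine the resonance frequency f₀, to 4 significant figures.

ω₀ = 1/√(LC) = 1/√(0.71 × 1.1e-08) = 11320 rad/s
f₀ = ω₀/(2π) = 1.801 kHz

1.801 kHz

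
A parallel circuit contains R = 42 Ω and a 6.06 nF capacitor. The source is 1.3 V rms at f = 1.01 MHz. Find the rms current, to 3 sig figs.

ω = 2πf = 6.346e+06 rad/s
X_C = 1/(ωC) = 26.0 Ω
Parallel: admittances add. Y = 1/R + jωC
Y = (0.0238 + j0.0385) S
|Y| = 0.0452 S → |Z| = 1/|Y| = 22.1 Ω, ∠Z = −∠Y = -58.2°
I = V/|Z| = 1.3/22.1 = 58.8 mA

58.8 mA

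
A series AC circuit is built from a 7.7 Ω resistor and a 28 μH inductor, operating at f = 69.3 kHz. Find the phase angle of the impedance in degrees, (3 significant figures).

57.7°

ω = 2πf = 435400 rad/s
X_L = ωL = 12.2 Ω
Z = 7.70 + j12.2 Ω
|Z| = √(7.70² + 12.2²) = 14.4 Ω
∠Z = arctan(12.2/7.70) = 57.7°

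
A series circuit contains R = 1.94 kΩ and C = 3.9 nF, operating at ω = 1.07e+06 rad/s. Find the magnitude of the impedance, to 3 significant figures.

1950 Ω

X_C = 1/(ωC) = 240 Ω
Z = 1940 − j240 Ω
|Z| = √(1940² + 240²) = 1950 Ω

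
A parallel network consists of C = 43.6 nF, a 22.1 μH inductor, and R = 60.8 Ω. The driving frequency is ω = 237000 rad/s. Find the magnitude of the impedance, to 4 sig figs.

5.515 Ω

X_L = ωL = 5.238 Ω
X_C = 1/(ωC) = 96.78 Ω
Parallel: admittances add. Y = 1/R + 1/(jωL) + jωC
Y = (0.01645 − j0.1806) S
|Y| = 0.1813 S → |Z| = 1/|Y| = 5.515 Ω, ∠Z = −∠Y = 84.80°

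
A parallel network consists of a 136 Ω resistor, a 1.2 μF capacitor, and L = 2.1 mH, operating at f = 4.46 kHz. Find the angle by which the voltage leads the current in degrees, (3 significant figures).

ω = 2πf = 28020 rad/s
X_L = ωL = 58.8 Ω
X_C = 1/(ωC) = 29.7 Ω
Parallel: admittances add. Y = 1/R + 1/(jωL) + jωC
Y = (0.00735 + j0.0166) S
|Y| = 0.0182 S → |Z| = 1/|Y| = 55.0 Ω, ∠Z = −∠Y = -66.2°

-66.2°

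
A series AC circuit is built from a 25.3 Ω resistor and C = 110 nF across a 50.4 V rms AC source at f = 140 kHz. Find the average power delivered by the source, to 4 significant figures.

ω = 2πf = 879600 rad/s
X_C = 1/(ωC) = 10.33 Ω
Z = 25.30 − j10.33 Ω
|Z| = √(25.30² + 10.33²) = 27.33 Ω
∠Z = arctan(-10.33/25.30) = -22.22°
I = V/|Z| = 1.844 A
P = VI cos φ = 50.4 × 1.844 × cos(-22.22°) = 86.04 W

86.04 W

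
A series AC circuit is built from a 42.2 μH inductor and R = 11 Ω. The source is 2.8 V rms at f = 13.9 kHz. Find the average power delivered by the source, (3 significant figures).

641 mW

ω = 2πf = 87340 rad/s
X_L = ωL = 3.69 Ω
Z = 11.0 + j3.69 Ω
|Z| = √(11.0² + 3.69²) = 11.6 Ω
∠Z = arctan(3.69/11.0) = 18.5°
I = V/|Z| = 241 mA
P = VI cos φ = 2.8 × 0.241 × cos(18.5°) = 641 mW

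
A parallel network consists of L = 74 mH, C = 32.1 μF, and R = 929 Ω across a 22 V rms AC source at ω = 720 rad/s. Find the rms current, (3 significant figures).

X_L = ωL = 53.3 Ω
X_C = 1/(ωC) = 43.3 Ω
Parallel: admittances add. Y = 1/R + 1/(jωL) + jωC
Y = (0.00108 + j0.00434) S
|Y| = 0.00447 S → |Z| = 1/|Y| = 223 Ω, ∠Z = −∠Y = -76.1°
I = V/|Z| = 22/223 = 98.4 mA

98.4 mA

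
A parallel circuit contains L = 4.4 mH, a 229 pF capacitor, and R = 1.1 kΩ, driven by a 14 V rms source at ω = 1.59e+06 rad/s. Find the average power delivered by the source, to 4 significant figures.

X_L = ωL = 6996 Ω
X_C = 1/(ωC) = 2746 Ω
Parallel: admittances add. Y = 1/R + 1/(jωL) + jωC
Y = (0.0009091 + j0.0002212) S
|Y| = 0.0009356 S → |Z| = 1/|Y| = 1069 Ω, ∠Z = −∠Y = -13.67°
I = V/|Z| = 13.10 mA
P = VI cos φ = 14 × 0.01310 × cos(-13.67°) = 178.2 mW

178.2 mW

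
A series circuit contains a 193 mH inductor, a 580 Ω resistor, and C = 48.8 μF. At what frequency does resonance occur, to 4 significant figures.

51.86 Hz

ω₀ = 1/√(LC) = 1/√(0.193 × 4.88e-05) = 325.8 rad/s
f₀ = ω₀/(2π) = 51.86 Hz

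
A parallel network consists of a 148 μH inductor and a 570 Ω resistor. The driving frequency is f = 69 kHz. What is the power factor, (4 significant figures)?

0.1119

ω = 2πf = 433500 rad/s
X_L = ωL = 64.16 Ω
Parallel: admittances add. Y = 1/R + 1/(jωL)
Y = (0.001754 − j0.01559) S
|Y| = 0.01568 S → |Z| = 1/|Y| = 63.76 Ω, ∠Z = −∠Y = 83.58°
cos φ = cos(83.58°) = 0.1119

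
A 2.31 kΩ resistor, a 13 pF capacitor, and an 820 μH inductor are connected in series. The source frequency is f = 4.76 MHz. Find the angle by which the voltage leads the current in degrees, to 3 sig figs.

84.0°

ω = 2πf = 2.991e+07 rad/s
X_L = ωL = 24500 Ω
X_C = 1/(ωC) = 2570 Ω
Net reactance X = X_L − X_C = 22000 Ω
Z = 2310 + j22000 Ω
|Z| = √(2310² + 22000²) = 22100 Ω
∠Z = arctan(22000/2310) = 84.0°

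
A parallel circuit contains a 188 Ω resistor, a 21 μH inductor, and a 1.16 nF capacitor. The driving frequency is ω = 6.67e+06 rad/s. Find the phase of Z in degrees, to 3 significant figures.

-6.41°

X_L = ωL = 140 Ω
X_C = 1/(ωC) = 129 Ω
Parallel: admittances add. Y = 1/R + 1/(jωL) + jωC
Y = (0.00532 + j0.000598) S
|Y| = 0.00535 S → |Z| = 1/|Y| = 187 Ω, ∠Z = −∠Y = -6.41°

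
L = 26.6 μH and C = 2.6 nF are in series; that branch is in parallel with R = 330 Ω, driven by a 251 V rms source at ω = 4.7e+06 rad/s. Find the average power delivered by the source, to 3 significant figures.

191 W

X_L = ωL = 125 Ω
X_C = 1/(ωC) = 81.8 Ω
Branch 1: Z₁ = R = 330 Ω
Branch 2 (series LC): Z₂ = j(X_L − X_C) = j43.2 Ω
Parallel: Z = Z₁Z₂/(Z₁+Z₂), |Z| = 42.8 Ω, ∠Z = 82.5°
I = V/|Z| = 5.86 A
P = VI cos φ = 251 × 5.86 × cos(82.5°) = 191 W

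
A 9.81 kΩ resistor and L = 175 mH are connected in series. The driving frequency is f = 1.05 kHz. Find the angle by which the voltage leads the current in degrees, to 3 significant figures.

ω = 2πf = 6597 rad/s
X_L = ωL = 1150 Ω
Z = 9810 + j1150 Ω
|Z| = √(9810² + 1150²) = 9880 Ω
∠Z = arctan(1150/9810) = 6.71°

6.71°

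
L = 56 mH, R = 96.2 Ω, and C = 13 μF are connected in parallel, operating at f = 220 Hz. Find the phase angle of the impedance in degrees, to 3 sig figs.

ω = 2πf = 1382 rad/s
X_L = ωL = 77.4 Ω
X_C = 1/(ωC) = 55.6 Ω
Parallel: admittances add. Y = 1/R + 1/(jωL) + jωC
Y = (0.0104 + j0.00505) S
|Y| = 0.0116 S → |Z| = 1/|Y| = 86.5 Ω, ∠Z = −∠Y = -25.9°

-25.9°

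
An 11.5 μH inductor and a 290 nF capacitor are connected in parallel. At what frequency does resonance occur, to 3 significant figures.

87.2 kHz

ω₀ = 1/√(LC) = 1/√(1.15e-05 × 2.9e-07) = 547600 rad/s
f₀ = ω₀/(2π) = 87.2 kHz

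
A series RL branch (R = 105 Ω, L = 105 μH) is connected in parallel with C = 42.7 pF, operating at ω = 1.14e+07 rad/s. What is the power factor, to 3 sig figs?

X_L = ωL = 1200 Ω
X_C = 1/(ωC) = 2050 Ω
Branch 1 (R+jX_L): Z₁ = 105 + j1200 Ω, |Z₁| = 1200 Ω
Branch 2 (−jX_C): Z₂ = −j2050 Ω
Parallel: Z = Z₁Z₂/(Z₁+Z₂), |Z| = 2860 Ω, ∠Z = 78.0°
cos φ = cos(78.0°) = 0.208

0.208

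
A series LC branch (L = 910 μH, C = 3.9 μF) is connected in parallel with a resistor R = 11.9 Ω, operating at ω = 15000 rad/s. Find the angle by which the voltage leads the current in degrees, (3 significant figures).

X_L = ωL = 13.7 Ω
X_C = 1/(ωC) = 17.1 Ω
Branch 1: Z₁ = R = 11.9 Ω
Branch 2 (series LC): Z₂ = j(X_L − X_C) = −j3.44 Ω
Parallel: Z = Z₁Z₂/(Z₁+Z₂), |Z| = 3.31 Ω, ∠Z = -73.9°

-73.9°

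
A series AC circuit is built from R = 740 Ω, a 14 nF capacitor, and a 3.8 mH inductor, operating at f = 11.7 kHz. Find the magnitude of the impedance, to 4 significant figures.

ω = 2πf = 73510 rad/s
X_L = ωL = 279.4 Ω
X_C = 1/(ωC) = 971.6 Ω
Net reactance X = X_L − X_C = -692.3 Ω
Z = 740.0 − j692.3 Ω
|Z| = √(740.0² + 692.3²) = 1013 Ω

1013 Ω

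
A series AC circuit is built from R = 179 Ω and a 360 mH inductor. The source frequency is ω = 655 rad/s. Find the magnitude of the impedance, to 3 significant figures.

X_L = ωL = 236 Ω
Z = 179 + j236 Ω
|Z| = √(179² + 236²) = 296 Ω

296 Ω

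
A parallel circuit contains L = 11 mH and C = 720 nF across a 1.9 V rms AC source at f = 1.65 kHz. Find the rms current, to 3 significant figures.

2.48 mA

ω = 2πf = 10370 rad/s
X_L = ωL = 114 Ω
X_C = 1/(ωC) = 134 Ω
Parallel: admittances add. Y = 1/(jωL) + jωC
Y = (0 − j0.00130) S
|Y| = 0.00130 S → |Z| = 1/|Y| = 767 Ω, ∠Z = −∠Y = 90.0°
I = V/|Z| = 1.9/767 = 2.48 mA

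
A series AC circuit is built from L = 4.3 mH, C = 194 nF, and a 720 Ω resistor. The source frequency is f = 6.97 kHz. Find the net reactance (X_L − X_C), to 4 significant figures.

70.61 Ω

ω = 2πf = 43790 rad/s
X_L = ωL = 188.3 Ω
X_C = 1/(ωC) = 117.7 Ω
X = 188.3 − 117.7 = 70.61 Ω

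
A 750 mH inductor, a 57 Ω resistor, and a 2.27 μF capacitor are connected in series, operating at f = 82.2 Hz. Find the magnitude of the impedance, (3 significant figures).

ω = 2πf = 516.5 rad/s
X_L = ωL = 387 Ω
X_C = 1/(ωC) = 853 Ω
Net reactance X = X_L − X_C = -466 Ω
Z = 57.0 − j466 Ω
|Z| = √(57.0² + 466²) = 469 Ω

469 Ω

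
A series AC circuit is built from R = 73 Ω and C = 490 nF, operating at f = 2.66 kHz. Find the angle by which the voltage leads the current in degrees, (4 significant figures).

ω = 2πf = 16710 rad/s
X_C = 1/(ωC) = 122.1 Ω
Z = 73.00 − j122.1 Ω
|Z| = √(73.00² + 122.1²) = 142.3 Ω
∠Z = arctan(-122.1/73.00) = -59.13°

-59.13°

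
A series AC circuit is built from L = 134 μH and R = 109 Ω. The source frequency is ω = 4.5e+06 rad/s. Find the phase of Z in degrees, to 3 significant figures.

X_L = ωL = 603 Ω
Z = 109 + j603 Ω
|Z| = √(109² + 603²) = 613 Ω
∠Z = arctan(603/109) = 79.8°

79.8°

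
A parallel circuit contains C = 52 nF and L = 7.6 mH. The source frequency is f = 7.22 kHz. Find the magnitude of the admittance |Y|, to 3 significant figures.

542 μS

ω = 2πf = 45360 rad/s
X_L = ωL = 345 Ω
X_C = 1/(ωC) = 424 Ω
Parallel: admittances add. Y = 1/(jωL) + jωC
Y = (0 − j0.000542) S
|Y| = 0.000542 S → |Z| = 1/|Y| = 1850 Ω, ∠Z = −∠Y = 90.0°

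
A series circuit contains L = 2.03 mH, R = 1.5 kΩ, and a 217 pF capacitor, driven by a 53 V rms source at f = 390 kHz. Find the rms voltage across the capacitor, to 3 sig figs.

29.0 V

ω = 2πf = 2.45e+06 rad/s
X_L = ωL = 4970 Ω
X_C = 1/(ωC) = 1880 Ω
Net reactance X = X_L − X_C = 3090 Ω
Z = 1500 + j3090 Ω
|Z| = √(1500² + 3090²) = 3440 Ω
I = V/|Z| = 15.4 mA
V_C = I·|Z_C| = 0.0154 × 1880 = 29.0 V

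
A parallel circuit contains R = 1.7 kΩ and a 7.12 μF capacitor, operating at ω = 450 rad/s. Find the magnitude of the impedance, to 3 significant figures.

X_C = 1/(ωC) = 312 Ω
Parallel: admittances add. Y = 1/R + jωC
Y = (0.000588 + j0.00320) S
|Y| = 0.00326 S → |Z| = 1/|Y| = 307 Ω, ∠Z = −∠Y = -79.6°

307 Ω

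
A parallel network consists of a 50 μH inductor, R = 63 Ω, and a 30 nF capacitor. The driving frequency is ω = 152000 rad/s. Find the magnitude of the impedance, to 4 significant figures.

X_L = ωL = 7.600 Ω
X_C = 1/(ωC) = 219.3 Ω
Parallel: admittances add. Y = 1/R + 1/(jωL) + jωC
Y = (0.01587 − j0.1270) S
|Y| = 0.1280 S → |Z| = 1/|Y| = 7.812 Ω, ∠Z = −∠Y = 82.88°

7.812 Ω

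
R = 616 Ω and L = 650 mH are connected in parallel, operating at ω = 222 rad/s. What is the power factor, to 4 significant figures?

0.2281

X_L = ωL = 144.3 Ω
Parallel: admittances add. Y = 1/R + 1/(jωL)
Y = (0.001623 − j0.006930) S
|Y| = 0.007118 S → |Z| = 1/|Y| = 140.5 Ω, ∠Z = −∠Y = 76.82°
cos φ = cos(76.82°) = 0.2281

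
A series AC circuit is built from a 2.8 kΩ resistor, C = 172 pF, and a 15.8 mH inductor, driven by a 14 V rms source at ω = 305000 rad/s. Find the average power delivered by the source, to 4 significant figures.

X_L = ωL = 4819 Ω
X_C = 1/(ωC) = 19060 Ω
Net reactance X = X_L − X_C = -14240 Ω
Z = 2800 − j14240 Ω
|Z| = √(2800² + 14240²) = 14520 Ω
∠Z = arctan(-14240/2800) = -78.88°
I = V/|Z| = 964.5 μA
P = VI cos φ = 14 × 0.0009645 × cos(-78.88°) = 2.605 mW

2.605 mW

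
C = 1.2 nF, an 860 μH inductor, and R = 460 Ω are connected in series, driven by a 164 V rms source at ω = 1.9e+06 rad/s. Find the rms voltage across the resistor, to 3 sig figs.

X_L = ωL = 1630 Ω
X_C = 1/(ωC) = 439 Ω
Net reactance X = X_L − X_C = 1200 Ω
Z = 460 + j1200 Ω
|Z| = √(460² + 1200²) = 1280 Ω
I = V/|Z| = 128 mA
V_R = I·|Z_R| = 0.128 × 460 = 58.9 V

58.9 V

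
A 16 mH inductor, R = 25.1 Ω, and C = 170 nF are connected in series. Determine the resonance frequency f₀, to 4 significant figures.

ω₀ = 1/√(LC) = 1/√(0.016 × 1.7e-07) = 19170 rad/s
f₀ = ω₀/(2π) = 3.052 kHz

3.052 kHz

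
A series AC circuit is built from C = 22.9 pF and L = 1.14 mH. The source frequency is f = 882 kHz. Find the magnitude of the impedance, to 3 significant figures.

1560 Ω

ω = 2πf = 5.542e+06 rad/s
X_L = ωL = 6320 Ω
X_C = 1/(ωC) = 7880 Ω
Net reactance X = X_L − X_C = -1560 Ω
Z = − j1560 Ω
|Z| = √(0² + 1560²) = 1560 Ω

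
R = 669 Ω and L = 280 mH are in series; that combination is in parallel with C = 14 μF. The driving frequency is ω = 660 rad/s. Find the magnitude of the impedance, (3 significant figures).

X_L = ωL = 185 Ω
X_C = 1/(ωC) = 108 Ω
Branch 1 (R+jX_L): Z₁ = 669 + j185 Ω, |Z₁| = 694 Ω
Branch 2 (−jX_C): Z₂ = −j108 Ω
Parallel: Z = Z₁Z₂/(Z₁+Z₂), |Z| = 112 Ω, ∠Z = -81.1°

112 Ω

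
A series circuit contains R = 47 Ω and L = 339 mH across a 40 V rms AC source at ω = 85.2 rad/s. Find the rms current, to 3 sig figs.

725 mA

X_L = ωL = 28.9 Ω
Z = 47.0 + j28.9 Ω
|Z| = √(47.0² + 28.9²) = 55.2 Ω
I = V/|Z| = 40/55.2 = 725 mA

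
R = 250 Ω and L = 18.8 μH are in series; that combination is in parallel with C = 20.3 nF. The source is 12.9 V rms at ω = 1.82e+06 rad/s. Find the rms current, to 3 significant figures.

472 mA

X_L = ωL = 34.2 Ω
X_C = 1/(ωC) = 27.1 Ω
Branch 1 (R+jX_L): Z₁ = 250 + j34.2 Ω, |Z₁| = 252 Ω
Branch 2 (−jX_C): Z₂ = −j27.1 Ω
Parallel: Z = Z₁Z₂/(Z₁+Z₂), |Z| = 27.3 Ω, ∠Z = -83.8°
I = V/|Z| = 12.9/27.3 = 472 mA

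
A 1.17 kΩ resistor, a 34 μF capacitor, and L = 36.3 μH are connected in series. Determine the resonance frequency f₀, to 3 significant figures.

ω₀ = 1/√(LC) = 1/√(3.63e-05 × 3.4e-05) = 28460 rad/s
f₀ = ω₀/(2π) = 4.53 kHz

4.53 kHz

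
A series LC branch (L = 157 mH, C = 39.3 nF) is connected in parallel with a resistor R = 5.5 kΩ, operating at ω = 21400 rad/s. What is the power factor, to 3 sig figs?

0.367

X_L = ωL = 3360 Ω
X_C = 1/(ωC) = 1190 Ω
Branch 1: Z₁ = R = 5500 Ω
Branch 2 (series LC): Z₂ = j(X_L − X_C) = j2170 Ω
Parallel: Z = Z₁Z₂/(Z₁+Z₂), |Z| = 2020 Ω, ∠Z = 68.5°
cos φ = cos(68.5°) = 0.367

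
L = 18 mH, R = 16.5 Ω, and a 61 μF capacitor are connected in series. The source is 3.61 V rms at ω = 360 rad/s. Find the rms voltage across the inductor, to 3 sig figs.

X_L = ωL = 6.48 Ω
X_C = 1/(ωC) = 45.5 Ω
Net reactance X = X_L − X_C = -39.1 Ω
Z = 16.5 − j39.1 Ω
|Z| = √(16.5² + 39.1²) = 42.4 Ω
I = V/|Z| = 85.1 mA
V_L = I·|Z_L| = 0.0851 × 6.48 = 0.552 V

0.552 V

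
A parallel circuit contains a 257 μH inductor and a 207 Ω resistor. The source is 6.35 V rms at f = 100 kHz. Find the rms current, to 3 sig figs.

49.9 mA

ω = 2πf = 628300 rad/s
X_L = ωL = 161 Ω
Parallel: admittances add. Y = 1/R + 1/(jωL)
Y = (0.00483 − j0.00619) S
|Y| = 0.00785 S → |Z| = 1/|Y| = 127 Ω, ∠Z = −∠Y = 52.0°
I = V/|Z| = 6.35/127 = 49.9 mA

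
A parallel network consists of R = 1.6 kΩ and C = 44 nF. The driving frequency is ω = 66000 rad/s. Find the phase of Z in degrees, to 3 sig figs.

-77.9°

X_C = 1/(ωC) = 344 Ω
Parallel: admittances add. Y = 1/R + jωC
Y = (0.000625 + j0.00290) S
|Y| = 0.00297 S → |Z| = 1/|Y| = 337 Ω, ∠Z = −∠Y = -77.9°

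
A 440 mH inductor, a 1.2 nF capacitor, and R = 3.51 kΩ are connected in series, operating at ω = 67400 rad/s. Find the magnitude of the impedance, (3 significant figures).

X_L = ωL = 29700 Ω
X_C = 1/(ωC) = 12400 Ω
Net reactance X = X_L − X_C = 17300 Ω
Z = 3510 + j17300 Ω
|Z| = √(3510² + 17300²) = 17600 Ω

17600 Ω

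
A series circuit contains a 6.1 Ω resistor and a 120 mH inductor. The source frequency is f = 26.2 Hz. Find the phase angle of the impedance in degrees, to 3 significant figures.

72.8°

ω = 2πf = 164.6 rad/s
X_L = ωL = 19.8 Ω
Z = 6.10 + j19.8 Ω
|Z| = √(6.10² + 19.8²) = 20.7 Ω
∠Z = arctan(19.8/6.10) = 72.8°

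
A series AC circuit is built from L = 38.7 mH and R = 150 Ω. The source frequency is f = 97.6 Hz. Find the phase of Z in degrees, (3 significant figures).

8.99°

ω = 2πf = 613.2 rad/s
X_L = ωL = 23.7 Ω
Z = 150 + j23.7 Ω
|Z| = √(150² + 23.7²) = 152 Ω
∠Z = arctan(23.7/150) = 8.99°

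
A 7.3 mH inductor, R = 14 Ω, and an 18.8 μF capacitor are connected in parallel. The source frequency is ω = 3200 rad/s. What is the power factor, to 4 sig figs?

X_L = ωL = 23.36 Ω
X_C = 1/(ωC) = 16.62 Ω
Parallel: admittances add. Y = 1/R + 1/(jωL) + jωC
Y = (0.07143 + j0.01735) S
|Y| = 0.07351 S → |Z| = 1/|Y| = 13.60 Ω, ∠Z = −∠Y = -13.65°
cos φ = cos(-13.65°) = 0.9717

0.9717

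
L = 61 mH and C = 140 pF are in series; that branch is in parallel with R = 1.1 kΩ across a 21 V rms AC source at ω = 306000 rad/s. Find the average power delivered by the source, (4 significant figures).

X_L = ωL = 18670 Ω
X_C = 1/(ωC) = 23340 Ω
Branch 1: Z₁ = R = 1100 Ω
Branch 2 (series LC): Z₂ = j(X_L − X_C) = −j4677 Ω
Parallel: Z = Z₁Z₂/(Z₁+Z₂), |Z| = 1071 Ω, ∠Z = -13.24°
I = V/|Z| = 19.61 mA
P = VI cos φ = 21 × 0.01961 × cos(-13.24°) = 400.9 mW

400.9 mW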